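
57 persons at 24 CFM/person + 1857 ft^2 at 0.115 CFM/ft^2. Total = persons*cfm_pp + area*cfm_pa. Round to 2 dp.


Total = 57*24 + 1857*0.115 = 1581.56 CFM

1581.56 CFM


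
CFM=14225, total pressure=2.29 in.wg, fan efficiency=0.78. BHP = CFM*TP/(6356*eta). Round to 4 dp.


BHP = 14225 * 2.29 / (6356 * 0.78) = 6.5707 hp

6.5707 hp


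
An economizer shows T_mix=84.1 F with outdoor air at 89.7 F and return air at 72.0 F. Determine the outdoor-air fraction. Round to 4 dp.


frac = (84.1 - 72.0) / (89.7 - 72.0) = 0.6836

0.6836


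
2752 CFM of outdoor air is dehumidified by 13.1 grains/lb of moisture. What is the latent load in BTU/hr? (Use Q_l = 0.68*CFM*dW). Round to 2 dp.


Q = 0.68 * 2752 * 13.1 = 24514.82 BTU/hr

24514.82 BTU/hr


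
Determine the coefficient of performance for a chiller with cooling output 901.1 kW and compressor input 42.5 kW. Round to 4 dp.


COP = 901.1 / 42.5 = 21.2024

21.2024


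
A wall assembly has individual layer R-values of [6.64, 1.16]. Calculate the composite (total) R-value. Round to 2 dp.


R_total = 6.64 + 1.16 = 7.80

7.80


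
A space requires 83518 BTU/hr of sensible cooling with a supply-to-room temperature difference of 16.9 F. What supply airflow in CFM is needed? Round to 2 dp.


CFM = 83518 / (1.08 * 16.9) = 4575.83

4575.83 CFM


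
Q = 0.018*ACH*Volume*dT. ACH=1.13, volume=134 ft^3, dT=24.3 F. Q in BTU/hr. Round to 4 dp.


Q = 0.018 * 1.13 * 134 * 24.3 = 66.2311 BTU/hr

66.2311 BTU/hr


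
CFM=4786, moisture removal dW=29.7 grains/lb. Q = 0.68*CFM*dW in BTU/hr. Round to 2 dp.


Q = 0.68 * 4786 * 29.7 = 96658.06 BTU/hr

96658.06 BTU/hr


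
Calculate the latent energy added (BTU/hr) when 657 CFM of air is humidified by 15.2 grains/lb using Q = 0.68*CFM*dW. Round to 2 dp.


Q = 0.68 * 657 * 15.2 = 6790.75 BTU/hr

6790.75 BTU/hr


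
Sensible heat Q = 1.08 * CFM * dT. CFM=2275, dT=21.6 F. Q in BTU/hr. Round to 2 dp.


Q = 1.08 * 2275 * 21.6 = 53071.20 BTU/hr

53071.20 BTU/hr


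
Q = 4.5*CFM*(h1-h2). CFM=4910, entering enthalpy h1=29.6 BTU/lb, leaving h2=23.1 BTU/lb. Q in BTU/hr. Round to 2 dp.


Q = 4.5 * 4910 * (29.6 - 23.1) = 143617.50 BTU/hr

143617.50 BTU/hr


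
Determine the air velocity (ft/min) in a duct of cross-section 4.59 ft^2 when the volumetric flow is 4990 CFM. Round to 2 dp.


V = 4990 / 4.59 = 1087.15 ft/min

1087.15 ft/min


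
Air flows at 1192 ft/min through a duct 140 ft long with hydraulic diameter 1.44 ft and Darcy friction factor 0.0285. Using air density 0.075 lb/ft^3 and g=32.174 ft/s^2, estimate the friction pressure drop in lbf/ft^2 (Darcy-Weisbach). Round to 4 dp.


v_fps = 1192/60 = 19.8667 ft/s
dp = 0.0285*(140/1.44)*0.075*19.8667^2/(2*32.174) = 1.2746 lbf/ft^2

1.2746 lbf/ft^2


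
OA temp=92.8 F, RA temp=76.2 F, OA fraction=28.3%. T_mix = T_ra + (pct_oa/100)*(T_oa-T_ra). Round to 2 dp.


T_mix = 76.2 + (28.3/100)*(92.8-76.2) = 80.90 F

80.90 F


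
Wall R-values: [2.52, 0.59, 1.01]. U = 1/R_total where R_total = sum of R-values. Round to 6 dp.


R_total = 2.52 + 0.59 + 1.01 = 4.12
U = 1/4.12 = 0.242718

0.242718


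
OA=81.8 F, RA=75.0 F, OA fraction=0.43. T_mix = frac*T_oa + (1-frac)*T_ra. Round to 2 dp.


T_mix = 0.43*81.8 + 0.57*75.0 = 77.92 F

77.92 F


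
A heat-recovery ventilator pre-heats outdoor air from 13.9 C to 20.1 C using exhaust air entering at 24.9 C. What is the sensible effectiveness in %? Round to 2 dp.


eff = (20.1-13.9)/(24.9-13.9)*100 = 56.36 %

56.36 %


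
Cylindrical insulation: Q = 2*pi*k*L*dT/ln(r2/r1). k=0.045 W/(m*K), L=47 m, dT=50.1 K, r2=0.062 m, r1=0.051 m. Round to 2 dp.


Q = 2*pi*0.045*47*50.1/ln(0.062/0.051) = 3408.84 W

3408.84 W


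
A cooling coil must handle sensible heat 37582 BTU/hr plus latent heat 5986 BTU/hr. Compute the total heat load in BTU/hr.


Qt = 37582 + 5986 = 43568 BTU/hr

43568 BTU/hr


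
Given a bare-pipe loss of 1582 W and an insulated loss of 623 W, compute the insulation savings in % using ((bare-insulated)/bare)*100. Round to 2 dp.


Savings = ((1582-623)/1582)*100 = 60.62 %

60.62 %


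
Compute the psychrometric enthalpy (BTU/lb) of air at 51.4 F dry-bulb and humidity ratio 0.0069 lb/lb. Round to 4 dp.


h = 0.24*51.4 + 0.0069*(1061+0.444*51.4) = 19.8144 BTU/lb

19.8144 BTU/lb


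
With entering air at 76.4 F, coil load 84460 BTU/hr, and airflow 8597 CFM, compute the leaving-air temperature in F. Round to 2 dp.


dT = 84460/(1.08*8597) = 9.0966
T_leave = 76.4 - 9.0966 = 67.30 F

67.30 F


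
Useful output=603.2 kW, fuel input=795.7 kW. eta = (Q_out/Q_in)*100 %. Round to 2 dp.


eta = (603.2/795.7)*100 = 75.81 %

75.81 %


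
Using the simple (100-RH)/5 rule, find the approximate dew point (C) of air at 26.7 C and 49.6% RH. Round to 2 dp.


Td = 26.7 - (100-49.6)/5 = 16.62 C

16.62 C


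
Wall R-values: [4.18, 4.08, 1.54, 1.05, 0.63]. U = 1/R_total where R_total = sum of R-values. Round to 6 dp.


R_total = 4.18 + 4.08 + 1.54 + 1.05 + 0.63 = 11.48
U = 1/11.48 = 0.087108

0.087108


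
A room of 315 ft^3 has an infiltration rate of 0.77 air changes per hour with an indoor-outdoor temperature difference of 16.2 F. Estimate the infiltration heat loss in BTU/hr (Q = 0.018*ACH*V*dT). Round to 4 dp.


Q = 0.018 * 0.77 * 315 * 16.2 = 70.7276 BTU/hr

70.7276 BTU/hr


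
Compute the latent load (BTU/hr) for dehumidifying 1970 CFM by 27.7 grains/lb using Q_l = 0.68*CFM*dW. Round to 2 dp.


Q = 0.68 * 1970 * 27.7 = 37106.92 BTU/hr

37106.92 BTU/hr


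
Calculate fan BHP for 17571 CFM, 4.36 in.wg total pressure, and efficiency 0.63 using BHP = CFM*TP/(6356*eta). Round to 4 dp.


BHP = 17571 * 4.36 / (6356 * 0.63) = 19.1319 hp

19.1319 hp


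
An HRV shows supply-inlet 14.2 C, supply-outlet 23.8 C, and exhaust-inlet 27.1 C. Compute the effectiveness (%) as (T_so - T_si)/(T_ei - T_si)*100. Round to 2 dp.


eff = (23.8-14.2)/(27.1-14.2)*100 = 74.42 %

74.42 %


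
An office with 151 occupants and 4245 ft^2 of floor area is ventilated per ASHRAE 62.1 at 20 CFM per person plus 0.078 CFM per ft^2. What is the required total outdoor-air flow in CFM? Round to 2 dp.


Total = 151*20 + 4245*0.078 = 3351.11 CFM

3351.11 CFM


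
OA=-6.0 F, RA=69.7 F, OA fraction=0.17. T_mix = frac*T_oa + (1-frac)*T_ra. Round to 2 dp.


T_mix = 0.17*(-6.0) + 0.83*69.7 = 56.83 F

56.83 F


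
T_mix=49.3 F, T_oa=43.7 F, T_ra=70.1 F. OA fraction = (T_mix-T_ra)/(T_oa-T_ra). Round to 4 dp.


frac = (49.3 - 70.1) / (43.7 - 70.1) = 0.7879

0.7879


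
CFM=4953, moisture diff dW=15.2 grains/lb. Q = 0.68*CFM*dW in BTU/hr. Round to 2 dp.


Q = 0.68 * 4953 * 15.2 = 51194.21 BTU/hr

51194.21 BTU/hr


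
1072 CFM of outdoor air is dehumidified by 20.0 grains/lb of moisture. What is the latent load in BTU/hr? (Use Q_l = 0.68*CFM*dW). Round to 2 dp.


Q = 0.68 * 1072 * 20.0 = 14579.20 BTU/hr

14579.20 BTU/hr


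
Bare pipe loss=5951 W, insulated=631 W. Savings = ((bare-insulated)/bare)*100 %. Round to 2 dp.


Savings = ((5951-631)/5951)*100 = 89.40 %

89.40 %


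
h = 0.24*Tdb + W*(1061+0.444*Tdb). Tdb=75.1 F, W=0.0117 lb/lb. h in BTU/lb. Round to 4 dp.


h = 0.24*75.1 + 0.0117*(1061+0.444*75.1) = 30.8278 BTU/lb

30.8278 BTU/lb


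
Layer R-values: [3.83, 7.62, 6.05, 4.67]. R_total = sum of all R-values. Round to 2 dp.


R_total = 3.83 + 7.62 + 6.05 + 4.67 = 22.17

22.17


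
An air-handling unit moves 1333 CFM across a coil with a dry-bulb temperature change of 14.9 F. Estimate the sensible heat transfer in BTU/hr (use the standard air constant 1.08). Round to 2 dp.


Q = 1.08 * 1333 * 14.9 = 21450.64 BTU/hr

21450.64 BTU/hr


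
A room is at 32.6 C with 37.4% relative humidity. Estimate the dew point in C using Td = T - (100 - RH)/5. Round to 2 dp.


Td = 32.6 - (100-37.4)/5 = 20.08 C

20.08 C


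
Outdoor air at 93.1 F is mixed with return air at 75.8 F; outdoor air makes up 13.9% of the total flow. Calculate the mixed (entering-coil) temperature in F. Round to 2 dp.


T_mix = 75.8 + (13.9/100)*(93.1-75.8) = 78.20 F

78.20 F


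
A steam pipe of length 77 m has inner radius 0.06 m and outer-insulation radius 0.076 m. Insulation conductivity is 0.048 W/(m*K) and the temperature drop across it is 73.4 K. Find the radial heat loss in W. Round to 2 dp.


Q = 2*pi*0.048*77*73.4/ln(0.076/0.06) = 7210.76 W

7210.76 W


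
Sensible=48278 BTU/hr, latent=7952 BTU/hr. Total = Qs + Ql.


Qt = 48278 + 7952 = 56230 BTU/hr

56230 BTU/hr


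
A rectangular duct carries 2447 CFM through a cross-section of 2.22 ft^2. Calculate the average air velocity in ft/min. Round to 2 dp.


V = 2447 / 2.22 = 1102.25 ft/min

1102.25 ft/min


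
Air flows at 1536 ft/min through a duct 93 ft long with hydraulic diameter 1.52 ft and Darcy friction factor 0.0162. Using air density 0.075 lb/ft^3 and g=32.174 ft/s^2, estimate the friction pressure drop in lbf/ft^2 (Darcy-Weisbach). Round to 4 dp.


v_fps = 1536/60 = 25.6 ft/s
dp = 0.0162*(93/1.52)*0.075*25.6^2/(2*32.174) = 0.7571 lbf/ft^2

0.7571 lbf/ft^2


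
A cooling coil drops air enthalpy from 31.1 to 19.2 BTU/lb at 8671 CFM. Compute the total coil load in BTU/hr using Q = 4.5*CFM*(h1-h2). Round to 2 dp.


Q = 4.5 * 8671 * (31.1 - 19.2) = 464332.05 BTU/hr

464332.05 BTU/hr


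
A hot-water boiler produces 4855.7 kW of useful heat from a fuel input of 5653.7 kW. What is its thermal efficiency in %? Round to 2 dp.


eta = (4855.7/5653.7)*100 = 85.89 %

85.89 %


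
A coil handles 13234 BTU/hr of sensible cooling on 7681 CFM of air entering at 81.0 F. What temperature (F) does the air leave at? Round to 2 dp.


dT = 13234/(1.08*7681) = 1.5953
T_leave = 81.0 - 1.5953 = 79.40 F

79.40 F


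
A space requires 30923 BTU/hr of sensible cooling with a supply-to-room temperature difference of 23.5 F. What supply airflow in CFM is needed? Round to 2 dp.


CFM = 30923 / (1.08 * 23.5) = 1218.40

1218.40 CFM


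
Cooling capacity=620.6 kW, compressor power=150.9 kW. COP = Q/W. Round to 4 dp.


COP = 620.6 / 150.9 = 4.1127

4.1127


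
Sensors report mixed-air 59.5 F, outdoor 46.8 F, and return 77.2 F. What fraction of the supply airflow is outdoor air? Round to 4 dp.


frac = (59.5 - 77.2) / (46.8 - 77.2) = 0.5822

0.5822


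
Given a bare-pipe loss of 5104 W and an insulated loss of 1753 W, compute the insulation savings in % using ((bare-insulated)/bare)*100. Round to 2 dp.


Savings = ((5104-1753)/5104)*100 = 65.65 %

65.65 %


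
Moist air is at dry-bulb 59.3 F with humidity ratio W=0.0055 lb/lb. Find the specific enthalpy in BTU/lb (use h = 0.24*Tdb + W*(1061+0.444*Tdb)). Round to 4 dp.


h = 0.24*59.3 + 0.0055*(1061+0.444*59.3) = 20.2123 BTU/lb

20.2123 BTU/lb


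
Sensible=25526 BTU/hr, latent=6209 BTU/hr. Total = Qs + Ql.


Qt = 25526 + 6209 = 31735 BTU/hr

31735 BTU/hr


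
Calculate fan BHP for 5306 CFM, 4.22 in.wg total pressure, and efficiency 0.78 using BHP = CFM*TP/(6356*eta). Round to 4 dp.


BHP = 5306 * 4.22 / (6356 * 0.78) = 4.5165 hp

4.5165 hp


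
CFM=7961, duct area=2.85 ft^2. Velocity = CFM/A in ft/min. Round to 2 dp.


V = 7961 / 2.85 = 2793.33 ft/min

2793.33 ft/min


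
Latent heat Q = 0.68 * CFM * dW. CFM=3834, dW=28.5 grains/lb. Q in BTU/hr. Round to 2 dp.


Q = 0.68 * 3834 * 28.5 = 74302.92 BTU/hr

74302.92 BTU/hr


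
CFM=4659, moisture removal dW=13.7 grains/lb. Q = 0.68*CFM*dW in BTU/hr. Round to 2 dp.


Q = 0.68 * 4659 * 13.7 = 43403.24 BTU/hr

43403.24 BTU/hr


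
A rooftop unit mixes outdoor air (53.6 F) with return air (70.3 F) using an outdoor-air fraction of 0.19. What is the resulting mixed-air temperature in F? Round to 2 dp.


T_mix = 0.19*53.6 + 0.81*70.3 = 67.13 F

67.13 F


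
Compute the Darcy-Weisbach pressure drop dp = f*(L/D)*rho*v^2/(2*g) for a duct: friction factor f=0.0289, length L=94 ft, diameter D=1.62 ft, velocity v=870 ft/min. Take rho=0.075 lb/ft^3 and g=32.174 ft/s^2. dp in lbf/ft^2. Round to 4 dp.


v_fps = 870/60 = 14.5 ft/s
dp = 0.0289*(94/1.62)*0.075*14.5^2/(2*32.174) = 0.4109 lbf/ft^2

0.4109 lbf/ft^2


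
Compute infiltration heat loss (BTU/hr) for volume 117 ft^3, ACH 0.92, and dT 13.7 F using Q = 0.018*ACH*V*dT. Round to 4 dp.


Q = 0.018 * 0.92 * 117 * 13.7 = 26.5440 BTU/hr

26.5440 BTU/hr


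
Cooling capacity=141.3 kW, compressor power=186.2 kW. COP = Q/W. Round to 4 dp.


COP = 141.3 / 186.2 = 0.7589

0.7589


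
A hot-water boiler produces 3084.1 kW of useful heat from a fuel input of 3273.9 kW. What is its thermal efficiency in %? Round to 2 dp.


eta = (3084.1/3273.9)*100 = 94.20 %

94.20 %


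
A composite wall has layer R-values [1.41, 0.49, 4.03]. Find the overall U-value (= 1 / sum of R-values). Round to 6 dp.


R_total = 1.41 + 0.49 + 4.03 = 5.93
U = 1/5.93 = 0.168634

0.168634


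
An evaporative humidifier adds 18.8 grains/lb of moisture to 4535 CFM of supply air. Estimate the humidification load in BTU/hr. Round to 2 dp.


Q = 0.68 * 4535 * 18.8 = 57975.44 BTU/hr

57975.44 BTU/hr


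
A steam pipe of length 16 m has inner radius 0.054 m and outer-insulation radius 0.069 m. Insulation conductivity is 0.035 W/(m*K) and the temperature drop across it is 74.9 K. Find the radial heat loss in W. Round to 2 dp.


Q = 2*pi*0.035*16*74.9/ln(0.069/0.054) = 1075.14 W

1075.14 W


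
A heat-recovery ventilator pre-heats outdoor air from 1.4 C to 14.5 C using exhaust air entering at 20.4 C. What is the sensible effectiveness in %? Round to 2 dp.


eff = (14.5-1.4)/(20.4-1.4)*100 = 68.95 %

68.95 %


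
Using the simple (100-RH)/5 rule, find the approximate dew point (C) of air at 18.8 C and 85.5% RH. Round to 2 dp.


Td = 18.8 - (100-85.5)/5 = 15.90 C

15.90 C


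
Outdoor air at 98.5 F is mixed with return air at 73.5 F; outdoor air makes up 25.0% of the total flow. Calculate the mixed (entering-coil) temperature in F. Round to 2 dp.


T_mix = 73.5 + (25.0/100)*(98.5-73.5) = 79.75 F

79.75 F


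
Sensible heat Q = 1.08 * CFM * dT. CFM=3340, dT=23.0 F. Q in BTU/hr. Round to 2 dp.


Q = 1.08 * 3340 * 23.0 = 82965.60 BTU/hr

82965.60 BTU/hr


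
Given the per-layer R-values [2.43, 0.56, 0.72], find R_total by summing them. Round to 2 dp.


R_total = 2.43 + 0.56 + 0.72 = 3.71

3.71


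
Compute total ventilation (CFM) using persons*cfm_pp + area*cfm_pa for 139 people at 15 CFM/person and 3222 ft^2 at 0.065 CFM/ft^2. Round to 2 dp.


Total = 139*15 + 3222*0.065 = 2294.43 CFM

2294.43 CFM


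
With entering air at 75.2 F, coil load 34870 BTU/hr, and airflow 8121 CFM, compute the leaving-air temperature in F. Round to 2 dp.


dT = 34870/(1.08*8121) = 3.9757
T_leave = 75.2 - 3.9757 = 71.22 F

71.22 F


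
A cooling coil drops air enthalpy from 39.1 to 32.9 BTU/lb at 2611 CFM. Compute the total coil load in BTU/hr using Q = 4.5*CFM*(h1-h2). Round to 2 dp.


Q = 4.5 * 2611 * (39.1 - 32.9) = 72846.90 BTU/hr

72846.90 BTU/hr


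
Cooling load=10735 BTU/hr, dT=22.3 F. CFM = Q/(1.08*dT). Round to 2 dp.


CFM = 10735 / (1.08 * 22.3) = 445.73

445.73 CFM


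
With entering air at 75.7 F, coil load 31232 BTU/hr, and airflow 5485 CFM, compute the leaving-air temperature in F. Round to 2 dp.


dT = 31232/(1.08*5485) = 5.2723
T_leave = 75.7 - 5.2723 = 70.43 F

70.43 F


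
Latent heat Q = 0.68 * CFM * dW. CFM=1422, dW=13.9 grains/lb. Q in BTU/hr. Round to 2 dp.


Q = 0.68 * 1422 * 13.9 = 13440.74 BTU/hr

13440.74 BTU/hr


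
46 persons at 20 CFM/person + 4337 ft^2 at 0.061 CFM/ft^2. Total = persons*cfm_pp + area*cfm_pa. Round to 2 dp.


Total = 46*20 + 4337*0.061 = 1184.56 CFM

1184.56 CFM


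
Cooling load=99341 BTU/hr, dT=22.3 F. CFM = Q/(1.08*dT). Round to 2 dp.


CFM = 99341 / (1.08 * 22.3) = 4124.77

4124.77 CFM


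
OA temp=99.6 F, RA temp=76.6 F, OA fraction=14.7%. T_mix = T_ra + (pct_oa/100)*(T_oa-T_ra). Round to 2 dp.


T_mix = 76.6 + (14.7/100)*(99.6-76.6) = 79.98 F

79.98 F


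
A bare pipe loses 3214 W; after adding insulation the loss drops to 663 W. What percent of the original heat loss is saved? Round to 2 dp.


Savings = ((3214-663)/3214)*100 = 79.37 %

79.37 %


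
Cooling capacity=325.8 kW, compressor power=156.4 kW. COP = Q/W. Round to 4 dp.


COP = 325.8 / 156.4 = 2.0831

2.0831


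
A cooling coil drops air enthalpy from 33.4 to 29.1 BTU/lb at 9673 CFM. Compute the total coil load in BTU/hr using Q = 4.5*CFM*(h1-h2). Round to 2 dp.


Q = 4.5 * 9673 * (33.4 - 29.1) = 187172.55 BTU/hr

187172.55 BTU/hr


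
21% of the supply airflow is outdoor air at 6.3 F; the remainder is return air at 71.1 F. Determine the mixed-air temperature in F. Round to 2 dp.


T_mix = 0.21*6.3 + 0.79*71.1 = 57.49 F

57.49 F


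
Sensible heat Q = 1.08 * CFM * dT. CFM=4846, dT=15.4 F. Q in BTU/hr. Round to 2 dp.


Q = 1.08 * 4846 * 15.4 = 80598.67 BTU/hr

80598.67 BTU/hr


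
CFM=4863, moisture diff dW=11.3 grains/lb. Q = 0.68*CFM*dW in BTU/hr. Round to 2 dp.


Q = 0.68 * 4863 * 11.3 = 37367.29 BTU/hr

37367.29 BTU/hr


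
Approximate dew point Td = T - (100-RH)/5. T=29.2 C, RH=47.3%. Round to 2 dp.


Td = 29.2 - (100-47.3)/5 = 18.66 C

18.66 C


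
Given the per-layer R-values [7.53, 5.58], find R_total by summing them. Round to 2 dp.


R_total = 7.53 + 5.58 = 13.11

13.11


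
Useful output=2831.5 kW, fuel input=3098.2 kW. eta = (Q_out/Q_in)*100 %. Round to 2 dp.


eta = (2831.5/3098.2)*100 = 91.39 %

91.39 %


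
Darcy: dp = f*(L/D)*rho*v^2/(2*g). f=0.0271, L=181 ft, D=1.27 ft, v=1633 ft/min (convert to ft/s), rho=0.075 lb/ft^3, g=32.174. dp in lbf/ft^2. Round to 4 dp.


v_fps = 1633/60 = 27.2167 ft/s
dp = 0.0271*(181/1.27)*0.075*27.2167^2/(2*32.174) = 3.3346 lbf/ft^2

3.3346 lbf/ft^2


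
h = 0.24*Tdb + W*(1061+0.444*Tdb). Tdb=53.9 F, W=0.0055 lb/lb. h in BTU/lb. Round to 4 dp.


h = 0.24*53.9 + 0.0055*(1061+0.444*53.9) = 18.9031 BTU/lb

18.9031 BTU/lb


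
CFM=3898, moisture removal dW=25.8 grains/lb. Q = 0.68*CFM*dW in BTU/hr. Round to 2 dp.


Q = 0.68 * 3898 * 25.8 = 68386.51 BTU/hr

68386.51 BTU/hr


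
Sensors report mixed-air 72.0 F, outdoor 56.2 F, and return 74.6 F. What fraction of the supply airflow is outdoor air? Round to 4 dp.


frac = (72.0 - 74.6) / (56.2 - 74.6) = 0.1413

0.1413


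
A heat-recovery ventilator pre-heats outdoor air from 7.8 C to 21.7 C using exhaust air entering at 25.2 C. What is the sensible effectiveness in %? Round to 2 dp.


eff = (21.7-7.8)/(25.2-7.8)*100 = 79.89 %

79.89 %


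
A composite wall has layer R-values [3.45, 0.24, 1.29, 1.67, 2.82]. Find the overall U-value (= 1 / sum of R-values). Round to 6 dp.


R_total = 3.45 + 0.24 + 1.29 + 1.67 + 2.82 = 9.47
U = 1/9.47 = 0.105597

0.105597


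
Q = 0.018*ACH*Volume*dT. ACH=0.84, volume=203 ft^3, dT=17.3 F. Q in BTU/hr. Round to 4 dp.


Q = 0.018 * 0.84 * 203 * 17.3 = 53.0999 BTU/hr

53.0999 BTU/hr


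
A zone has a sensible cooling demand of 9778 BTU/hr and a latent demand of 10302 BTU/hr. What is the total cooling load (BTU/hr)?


Qt = 9778 + 10302 = 20080 BTU/hr

20080 BTU/hr


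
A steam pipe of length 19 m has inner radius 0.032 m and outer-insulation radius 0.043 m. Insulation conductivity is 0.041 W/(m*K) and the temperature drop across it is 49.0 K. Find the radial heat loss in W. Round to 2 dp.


Q = 2*pi*0.041*19*49.0/ln(0.043/0.032) = 811.72 W

811.72 W


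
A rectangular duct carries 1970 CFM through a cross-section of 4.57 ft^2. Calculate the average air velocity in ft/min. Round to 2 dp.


V = 1970 / 4.57 = 431.07 ft/min

431.07 ft/min


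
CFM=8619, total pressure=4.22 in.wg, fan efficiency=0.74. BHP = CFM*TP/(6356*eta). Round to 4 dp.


BHP = 8619 * 4.22 / (6356 * 0.74) = 7.7331 hp

7.7331 hp


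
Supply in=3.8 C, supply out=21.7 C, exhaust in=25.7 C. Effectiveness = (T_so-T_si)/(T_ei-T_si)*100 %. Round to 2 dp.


eff = (21.7-3.8)/(25.7-3.8)*100 = 81.74 %

81.74 %


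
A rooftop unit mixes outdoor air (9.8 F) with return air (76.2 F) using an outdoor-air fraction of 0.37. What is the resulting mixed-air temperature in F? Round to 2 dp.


T_mix = 0.37*9.8 + 0.63*76.2 = 51.63 F

51.63 F


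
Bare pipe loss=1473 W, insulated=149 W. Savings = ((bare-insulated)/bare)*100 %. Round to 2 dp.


Savings = ((1473-149)/1473)*100 = 89.88 %

89.88 %


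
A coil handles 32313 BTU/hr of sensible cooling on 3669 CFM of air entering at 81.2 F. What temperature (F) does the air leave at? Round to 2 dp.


dT = 32313/(1.08*3669) = 8.1547
T_leave = 81.2 - 8.1547 = 73.05 F

73.05 F


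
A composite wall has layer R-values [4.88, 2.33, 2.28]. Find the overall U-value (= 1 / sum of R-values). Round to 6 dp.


R_total = 4.88 + 2.33 + 2.28 = 9.49
U = 1/9.49 = 0.105374

0.105374


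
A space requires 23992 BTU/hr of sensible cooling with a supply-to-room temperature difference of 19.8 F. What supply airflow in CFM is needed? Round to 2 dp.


CFM = 23992 / (1.08 * 19.8) = 1121.96

1121.96 CFM


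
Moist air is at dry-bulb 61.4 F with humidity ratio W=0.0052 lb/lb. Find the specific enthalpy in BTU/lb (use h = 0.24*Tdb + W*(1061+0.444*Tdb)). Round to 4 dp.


h = 0.24*61.4 + 0.0052*(1061+0.444*61.4) = 20.3950 BTU/lb

20.3950 BTU/lb


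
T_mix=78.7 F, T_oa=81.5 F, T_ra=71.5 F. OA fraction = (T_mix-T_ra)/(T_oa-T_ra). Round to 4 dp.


frac = (78.7 - 71.5) / (81.5 - 71.5) = 0.7200

0.7200


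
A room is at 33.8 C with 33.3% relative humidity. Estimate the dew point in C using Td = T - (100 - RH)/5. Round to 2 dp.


Td = 33.8 - (100-33.3)/5 = 20.46 C

20.46 C


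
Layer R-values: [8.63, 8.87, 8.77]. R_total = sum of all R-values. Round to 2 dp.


R_total = 8.63 + 8.87 + 8.77 = 26.27

26.27


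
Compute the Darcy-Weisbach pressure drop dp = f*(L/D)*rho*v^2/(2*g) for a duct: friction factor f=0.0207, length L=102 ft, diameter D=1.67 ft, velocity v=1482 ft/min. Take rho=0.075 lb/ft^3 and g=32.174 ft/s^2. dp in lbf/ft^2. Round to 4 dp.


v_fps = 1482/60 = 24.7 ft/s
dp = 0.0207*(102/1.67)*0.075*24.7^2/(2*32.174) = 0.8990 lbf/ft^2

0.8990 lbf/ft^2


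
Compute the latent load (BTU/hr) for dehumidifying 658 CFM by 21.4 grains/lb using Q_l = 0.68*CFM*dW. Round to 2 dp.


Q = 0.68 * 658 * 21.4 = 9575.22 BTU/hr

9575.22 BTU/hr


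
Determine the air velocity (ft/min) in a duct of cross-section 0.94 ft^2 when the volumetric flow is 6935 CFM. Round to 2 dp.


V = 6935 / 0.94 = 7377.66 ft/min

7377.66 ft/min


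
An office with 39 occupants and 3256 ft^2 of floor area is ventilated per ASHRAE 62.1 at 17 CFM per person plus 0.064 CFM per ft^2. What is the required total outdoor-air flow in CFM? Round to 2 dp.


Total = 39*17 + 3256*0.064 = 871.38 CFM

871.38 CFM


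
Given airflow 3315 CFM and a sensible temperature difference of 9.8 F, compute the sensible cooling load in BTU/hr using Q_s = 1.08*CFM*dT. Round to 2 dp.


Q = 1.08 * 3315 * 9.8 = 35085.96 BTU/hr

35085.96 BTU/hr


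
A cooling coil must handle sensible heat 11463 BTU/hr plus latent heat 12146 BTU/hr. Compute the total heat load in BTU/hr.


Qt = 11463 + 12146 = 23609 BTU/hr

23609 BTU/hr


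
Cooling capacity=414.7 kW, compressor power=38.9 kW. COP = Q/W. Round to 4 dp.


COP = 414.7 / 38.9 = 10.6607

10.6607


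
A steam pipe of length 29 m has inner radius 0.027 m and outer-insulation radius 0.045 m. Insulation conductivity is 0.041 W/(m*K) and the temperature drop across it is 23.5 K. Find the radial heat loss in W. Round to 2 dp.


Q = 2*pi*0.041*29*23.5/ln(0.045/0.027) = 343.68 W

343.68 W


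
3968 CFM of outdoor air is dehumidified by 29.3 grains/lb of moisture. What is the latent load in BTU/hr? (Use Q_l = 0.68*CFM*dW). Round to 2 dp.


Q = 0.68 * 3968 * 29.3 = 79058.43 BTU/hr

79058.43 BTU/hr


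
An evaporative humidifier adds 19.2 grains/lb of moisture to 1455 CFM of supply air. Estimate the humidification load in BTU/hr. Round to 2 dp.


Q = 0.68 * 1455 * 19.2 = 18996.48 BTU/hr

18996.48 BTU/hr


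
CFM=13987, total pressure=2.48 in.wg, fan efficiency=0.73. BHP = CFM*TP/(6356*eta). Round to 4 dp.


BHP = 13987 * 2.48 / (6356 * 0.73) = 7.4760 hp

7.4760 hp


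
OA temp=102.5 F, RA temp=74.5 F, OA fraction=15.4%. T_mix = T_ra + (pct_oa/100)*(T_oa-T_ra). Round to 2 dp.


T_mix = 74.5 + (15.4/100)*(102.5-74.5) = 78.81 F

78.81 F


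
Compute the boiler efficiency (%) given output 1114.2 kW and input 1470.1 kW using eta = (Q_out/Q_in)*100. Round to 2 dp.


eta = (1114.2/1470.1)*100 = 75.79 %

75.79 %


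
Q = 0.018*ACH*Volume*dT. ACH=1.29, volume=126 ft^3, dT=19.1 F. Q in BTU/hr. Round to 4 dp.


Q = 0.018 * 1.29 * 126 * 19.1 = 55.8813 BTU/hr

55.8813 BTU/hr


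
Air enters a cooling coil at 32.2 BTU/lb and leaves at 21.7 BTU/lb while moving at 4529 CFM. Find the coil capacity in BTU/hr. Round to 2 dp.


Q = 4.5 * 4529 * (32.2 - 21.7) = 213995.25 BTU/hr

213995.25 BTU/hr


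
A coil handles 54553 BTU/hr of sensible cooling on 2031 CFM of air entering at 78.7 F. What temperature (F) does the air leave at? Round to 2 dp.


dT = 54553/(1.08*2031) = 24.8705
T_leave = 78.7 - 24.8705 = 53.83 F

53.83 F


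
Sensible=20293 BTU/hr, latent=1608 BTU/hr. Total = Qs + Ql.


Qt = 20293 + 1608 = 21901 BTU/hr

21901 BTU/hr


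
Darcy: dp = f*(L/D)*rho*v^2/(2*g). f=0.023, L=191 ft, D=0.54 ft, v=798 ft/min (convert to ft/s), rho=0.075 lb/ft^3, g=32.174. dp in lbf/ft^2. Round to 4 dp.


v_fps = 798/60 = 13.3 ft/s
dp = 0.023*(191/0.54)*0.075*13.3^2/(2*32.174) = 1.6772 lbf/ft^2

1.6772 lbf/ft^2


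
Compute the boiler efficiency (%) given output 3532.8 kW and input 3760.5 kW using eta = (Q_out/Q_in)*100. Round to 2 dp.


eta = (3532.8/3760.5)*100 = 93.94 %

93.94 %


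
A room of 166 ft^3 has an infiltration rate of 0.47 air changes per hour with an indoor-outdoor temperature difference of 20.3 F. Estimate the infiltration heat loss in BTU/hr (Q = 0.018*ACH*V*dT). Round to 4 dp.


Q = 0.018 * 0.47 * 166 * 20.3 = 28.5085 BTU/hr

28.5085 BTU/hr


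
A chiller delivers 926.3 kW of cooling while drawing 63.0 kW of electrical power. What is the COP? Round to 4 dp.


COP = 926.3 / 63.0 = 14.7032

14.7032


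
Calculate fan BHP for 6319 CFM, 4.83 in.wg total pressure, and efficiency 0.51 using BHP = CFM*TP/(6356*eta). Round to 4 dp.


BHP = 6319 * 4.83 / (6356 * 0.51) = 9.4155 hp

9.4155 hp


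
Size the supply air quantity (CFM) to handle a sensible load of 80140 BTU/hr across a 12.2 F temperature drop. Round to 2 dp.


CFM = 80140 / (1.08 * 12.2) = 6082.27

6082.27 CFM


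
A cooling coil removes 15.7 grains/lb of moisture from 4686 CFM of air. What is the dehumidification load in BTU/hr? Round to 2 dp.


Q = 0.68 * 4686 * 15.7 = 50027.74 BTU/hr

50027.74 BTU/hr


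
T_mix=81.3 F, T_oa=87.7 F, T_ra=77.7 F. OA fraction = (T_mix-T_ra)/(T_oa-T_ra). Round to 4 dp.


frac = (81.3 - 77.7) / (87.7 - 77.7) = 0.3600

0.3600


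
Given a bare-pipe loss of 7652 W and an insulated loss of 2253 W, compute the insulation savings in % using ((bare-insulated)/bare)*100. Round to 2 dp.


Savings = ((7652-2253)/7652)*100 = 70.56 %

70.56 %


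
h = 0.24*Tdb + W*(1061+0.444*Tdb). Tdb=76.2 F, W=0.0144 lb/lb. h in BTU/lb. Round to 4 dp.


h = 0.24*76.2 + 0.0144*(1061+0.444*76.2) = 34.0536 BTU/lb

34.0536 BTU/lb


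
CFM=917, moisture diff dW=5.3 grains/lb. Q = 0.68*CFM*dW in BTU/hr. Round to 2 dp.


Q = 0.68 * 917 * 5.3 = 3304.87 BTU/hr

3304.87 BTU/hr


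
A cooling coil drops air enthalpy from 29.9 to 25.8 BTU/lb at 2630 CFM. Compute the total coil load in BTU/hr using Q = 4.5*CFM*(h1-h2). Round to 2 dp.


Q = 4.5 * 2630 * (29.9 - 25.8) = 48523.50 BTU/hr

48523.50 BTU/hr


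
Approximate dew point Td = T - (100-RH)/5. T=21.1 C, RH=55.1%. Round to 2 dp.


Td = 21.1 - (100-55.1)/5 = 12.12 C

12.12 C


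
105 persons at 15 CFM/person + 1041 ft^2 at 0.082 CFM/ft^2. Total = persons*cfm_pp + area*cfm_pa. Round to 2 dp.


Total = 105*15 + 1041*0.082 = 1660.36 CFM

1660.36 CFM


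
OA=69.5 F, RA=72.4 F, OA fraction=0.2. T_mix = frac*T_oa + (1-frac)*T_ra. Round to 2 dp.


T_mix = 0.2*69.5 + 0.8*72.4 = 71.82 F

71.82 F


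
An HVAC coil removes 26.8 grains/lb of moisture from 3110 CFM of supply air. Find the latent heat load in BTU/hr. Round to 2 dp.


Q = 0.68 * 3110 * 26.8 = 56676.64 BTU/hr

56676.64 BTU/hr


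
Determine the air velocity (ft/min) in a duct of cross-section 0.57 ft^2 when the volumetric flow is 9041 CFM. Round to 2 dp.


V = 9041 / 0.57 = 15861.40 ft/min

15861.40 ft/min


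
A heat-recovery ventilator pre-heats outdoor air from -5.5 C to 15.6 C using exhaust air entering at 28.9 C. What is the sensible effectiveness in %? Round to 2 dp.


eff = (15.6-(-5.5))/(28.9-(-5.5))*100 = 61.34 %

61.34 %


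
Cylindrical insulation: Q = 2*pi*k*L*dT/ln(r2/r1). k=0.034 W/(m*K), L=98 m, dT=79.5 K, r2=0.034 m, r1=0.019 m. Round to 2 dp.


Q = 2*pi*0.034*98*79.5/ln(0.034/0.019) = 2860.14 W

2860.14 W


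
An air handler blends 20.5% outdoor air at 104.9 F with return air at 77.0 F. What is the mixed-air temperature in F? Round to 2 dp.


T_mix = 77.0 + (20.5/100)*(104.9-77.0) = 82.72 F

82.72 F


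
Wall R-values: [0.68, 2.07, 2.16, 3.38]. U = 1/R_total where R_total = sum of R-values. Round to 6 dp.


R_total = 0.68 + 2.07 + 2.16 + 3.38 = 8.29
U = 1/8.29 = 0.120627

0.120627


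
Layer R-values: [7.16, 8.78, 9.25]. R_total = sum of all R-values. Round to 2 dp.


R_total = 7.16 + 8.78 + 9.25 = 25.19

25.19


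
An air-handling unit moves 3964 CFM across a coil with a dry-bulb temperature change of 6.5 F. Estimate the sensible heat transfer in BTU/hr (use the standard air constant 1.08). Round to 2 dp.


Q = 1.08 * 3964 * 6.5 = 27827.28 BTU/hr

27827.28 BTU/hr


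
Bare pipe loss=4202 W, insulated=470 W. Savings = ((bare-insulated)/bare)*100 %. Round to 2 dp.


Savings = ((4202-470)/4202)*100 = 88.81 %

88.81 %


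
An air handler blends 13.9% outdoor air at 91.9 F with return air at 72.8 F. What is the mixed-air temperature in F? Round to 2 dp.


T_mix = 72.8 + (13.9/100)*(91.9-72.8) = 75.45 F

75.45 F


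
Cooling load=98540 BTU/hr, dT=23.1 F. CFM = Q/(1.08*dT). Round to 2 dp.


CFM = 98540 / (1.08 * 23.1) = 3949.82

3949.82 CFM


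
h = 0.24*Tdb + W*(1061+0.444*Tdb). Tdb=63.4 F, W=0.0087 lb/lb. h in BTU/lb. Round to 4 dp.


h = 0.24*63.4 + 0.0087*(1061+0.444*63.4) = 24.6916 BTU/lb

24.6916 BTU/lb


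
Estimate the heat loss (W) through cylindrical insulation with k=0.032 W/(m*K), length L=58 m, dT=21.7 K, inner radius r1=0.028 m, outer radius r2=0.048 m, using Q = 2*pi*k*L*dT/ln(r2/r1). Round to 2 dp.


Q = 2*pi*0.032*58*21.7/ln(0.048/0.028) = 469.50 W

469.50 W


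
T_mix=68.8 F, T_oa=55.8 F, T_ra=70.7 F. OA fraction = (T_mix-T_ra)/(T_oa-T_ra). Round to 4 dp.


frac = (68.8 - 70.7) / (55.8 - 70.7) = 0.1275

0.1275


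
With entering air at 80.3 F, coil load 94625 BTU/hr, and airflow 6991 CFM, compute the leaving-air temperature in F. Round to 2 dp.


dT = 94625/(1.08*6991) = 12.5326
T_leave = 80.3 - 12.5326 = 67.77 F

67.77 F


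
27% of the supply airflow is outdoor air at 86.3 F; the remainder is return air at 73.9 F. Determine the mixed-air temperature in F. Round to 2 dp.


T_mix = 0.27*86.3 + 0.73*73.9 = 77.25 F

77.25 F


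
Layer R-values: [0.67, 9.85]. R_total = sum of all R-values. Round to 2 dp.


R_total = 0.67 + 9.85 = 10.52

10.52


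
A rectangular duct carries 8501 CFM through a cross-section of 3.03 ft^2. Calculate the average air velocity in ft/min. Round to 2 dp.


V = 8501 / 3.03 = 2805.61 ft/min

2805.61 ft/min


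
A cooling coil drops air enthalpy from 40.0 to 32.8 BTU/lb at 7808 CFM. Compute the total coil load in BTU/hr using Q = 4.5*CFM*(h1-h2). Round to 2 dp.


Q = 4.5 * 7808 * (40.0 - 32.8) = 252979.20 BTU/hr

252979.20 BTU/hr


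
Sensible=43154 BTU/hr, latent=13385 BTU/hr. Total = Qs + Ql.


Qt = 43154 + 13385 = 56539 BTU/hr

56539 BTU/hr


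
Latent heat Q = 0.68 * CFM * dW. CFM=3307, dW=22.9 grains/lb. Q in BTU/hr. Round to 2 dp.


Q = 0.68 * 3307 * 22.9 = 51496.60 BTU/hr

51496.60 BTU/hr


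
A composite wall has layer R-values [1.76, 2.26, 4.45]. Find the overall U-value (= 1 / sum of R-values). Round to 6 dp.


R_total = 1.76 + 2.26 + 4.45 = 8.47
U = 1/8.47 = 0.118064

0.118064


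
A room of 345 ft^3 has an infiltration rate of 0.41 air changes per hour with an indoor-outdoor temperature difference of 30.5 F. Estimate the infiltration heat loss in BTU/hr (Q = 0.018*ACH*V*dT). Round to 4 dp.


Q = 0.018 * 0.41 * 345 * 30.5 = 77.6561 BTU/hr

77.6561 BTU/hr


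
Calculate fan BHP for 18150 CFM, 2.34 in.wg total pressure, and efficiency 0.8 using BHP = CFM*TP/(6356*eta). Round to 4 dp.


BHP = 18150 * 2.34 / (6356 * 0.8) = 8.3525 hp

8.3525 hp


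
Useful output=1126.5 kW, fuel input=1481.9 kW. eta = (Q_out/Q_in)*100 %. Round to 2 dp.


eta = (1126.5/1481.9)*100 = 76.02 %

76.02 %


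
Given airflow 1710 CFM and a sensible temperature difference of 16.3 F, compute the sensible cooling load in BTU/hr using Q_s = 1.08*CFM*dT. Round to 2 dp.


Q = 1.08 * 1710 * 16.3 = 30102.84 BTU/hr

30102.84 BTU/hr


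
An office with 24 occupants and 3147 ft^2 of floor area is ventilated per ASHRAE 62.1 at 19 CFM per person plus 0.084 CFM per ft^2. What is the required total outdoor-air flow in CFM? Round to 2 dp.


Total = 24*19 + 3147*0.084 = 720.35 CFM

720.35 CFM


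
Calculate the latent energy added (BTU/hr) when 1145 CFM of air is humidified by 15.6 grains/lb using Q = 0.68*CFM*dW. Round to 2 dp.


Q = 0.68 * 1145 * 15.6 = 12146.16 BTU/hr

12146.16 BTU/hr


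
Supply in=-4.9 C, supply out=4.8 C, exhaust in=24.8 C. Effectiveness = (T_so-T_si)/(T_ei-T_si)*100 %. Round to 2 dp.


eff = (4.8-(-4.9))/(24.8-(-4.9))*100 = 32.66 %

32.66 %


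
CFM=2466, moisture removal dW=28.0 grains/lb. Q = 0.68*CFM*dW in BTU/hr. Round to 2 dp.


Q = 0.68 * 2466 * 28.0 = 46952.64 BTU/hr

46952.64 BTU/hr


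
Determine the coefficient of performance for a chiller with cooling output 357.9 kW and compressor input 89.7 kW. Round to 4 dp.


COP = 357.9 / 89.7 = 3.9900

3.9900


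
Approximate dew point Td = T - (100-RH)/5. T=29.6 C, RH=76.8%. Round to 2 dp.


Td = 29.6 - (100-76.8)/5 = 24.96 C

24.96 C


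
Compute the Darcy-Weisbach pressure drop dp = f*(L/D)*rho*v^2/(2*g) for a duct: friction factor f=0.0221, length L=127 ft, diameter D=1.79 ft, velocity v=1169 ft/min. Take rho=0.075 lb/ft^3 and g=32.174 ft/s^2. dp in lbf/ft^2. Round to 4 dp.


v_fps = 1169/60 = 19.4833 ft/s
dp = 0.0221*(127/1.79)*0.075*19.4833^2/(2*32.174) = 0.6937 lbf/ft^2

0.6937 lbf/ft^2


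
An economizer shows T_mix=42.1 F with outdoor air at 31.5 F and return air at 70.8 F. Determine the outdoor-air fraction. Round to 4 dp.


frac = (42.1 - 70.8) / (31.5 - 70.8) = 0.7303

0.7303


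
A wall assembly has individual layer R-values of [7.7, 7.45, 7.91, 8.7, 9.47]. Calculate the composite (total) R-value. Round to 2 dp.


R_total = 7.7 + 7.45 + 7.91 + 8.7 + 9.47 = 41.23

41.23


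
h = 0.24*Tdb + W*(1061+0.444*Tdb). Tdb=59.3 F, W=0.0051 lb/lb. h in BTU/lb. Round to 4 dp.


h = 0.24*59.3 + 0.0051*(1061+0.444*59.3) = 19.7774 BTU/lb

19.7774 BTU/lb


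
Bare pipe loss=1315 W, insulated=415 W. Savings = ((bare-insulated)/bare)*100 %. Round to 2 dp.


Savings = ((1315-415)/1315)*100 = 68.44 %

68.44 %


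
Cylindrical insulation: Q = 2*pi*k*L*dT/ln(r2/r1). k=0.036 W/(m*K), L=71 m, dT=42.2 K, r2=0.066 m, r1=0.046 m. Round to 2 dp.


Q = 2*pi*0.036*71*42.2/ln(0.066/0.046) = 1877.28 W

1877.28 W


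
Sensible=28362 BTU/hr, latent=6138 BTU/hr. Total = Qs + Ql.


Qt = 28362 + 6138 = 34500 BTU/hr

34500 BTU/hr


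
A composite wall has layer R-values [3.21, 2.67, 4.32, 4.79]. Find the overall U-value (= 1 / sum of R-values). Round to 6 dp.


R_total = 3.21 + 2.67 + 4.32 + 4.79 = 14.99
U = 1/14.99 = 0.066711

0.066711


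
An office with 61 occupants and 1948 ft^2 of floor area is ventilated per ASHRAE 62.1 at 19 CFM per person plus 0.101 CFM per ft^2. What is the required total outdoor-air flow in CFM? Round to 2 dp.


Total = 61*19 + 1948*0.101 = 1355.75 CFM

1355.75 CFM


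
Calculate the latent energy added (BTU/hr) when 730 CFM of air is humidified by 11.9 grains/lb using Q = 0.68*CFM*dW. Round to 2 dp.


Q = 0.68 * 730 * 11.9 = 5907.16 BTU/hr

5907.16 BTU/hr


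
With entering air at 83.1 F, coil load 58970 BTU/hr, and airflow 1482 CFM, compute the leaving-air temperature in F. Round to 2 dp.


dT = 58970/(1.08*1482) = 36.8434
T_leave = 83.1 - 36.8434 = 46.26 F

46.26 F


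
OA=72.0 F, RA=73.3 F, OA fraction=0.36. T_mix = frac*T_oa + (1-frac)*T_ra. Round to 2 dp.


T_mix = 0.36*72.0 + 0.64*73.3 = 72.83 F

72.83 F


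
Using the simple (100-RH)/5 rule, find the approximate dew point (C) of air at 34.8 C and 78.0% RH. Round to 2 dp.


Td = 34.8 - (100-78.0)/5 = 30.40 C

30.40 C


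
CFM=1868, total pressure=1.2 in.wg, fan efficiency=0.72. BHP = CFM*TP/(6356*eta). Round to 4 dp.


BHP = 1868 * 1.2 / (6356 * 0.72) = 0.4898 hp

0.4898 hp


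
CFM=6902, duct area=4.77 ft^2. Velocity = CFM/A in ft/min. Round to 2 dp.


V = 6902 / 4.77 = 1446.96 ft/min

1446.96 ft/min


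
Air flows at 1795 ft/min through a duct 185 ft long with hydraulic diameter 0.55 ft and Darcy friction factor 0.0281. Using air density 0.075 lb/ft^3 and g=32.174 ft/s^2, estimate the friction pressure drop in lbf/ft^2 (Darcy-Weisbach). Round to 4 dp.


v_fps = 1795/60 = 29.9167 ft/s
dp = 0.0281*(185/0.55)*0.075*29.9167^2/(2*32.174) = 9.8598 lbf/ft^2

9.8598 lbf/ft^2


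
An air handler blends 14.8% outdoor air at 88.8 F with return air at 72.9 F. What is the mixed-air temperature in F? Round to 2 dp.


T_mix = 72.9 + (14.8/100)*(88.8-72.9) = 75.25 F

75.25 F


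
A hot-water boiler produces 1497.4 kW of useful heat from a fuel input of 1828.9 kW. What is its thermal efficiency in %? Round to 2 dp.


eta = (1497.4/1828.9)*100 = 81.87 %

81.87 %


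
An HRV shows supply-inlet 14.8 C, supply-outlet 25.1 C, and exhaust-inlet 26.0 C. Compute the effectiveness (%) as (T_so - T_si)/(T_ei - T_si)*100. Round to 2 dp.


eff = (25.1-14.8)/(26.0-14.8)*100 = 91.96 %

91.96 %


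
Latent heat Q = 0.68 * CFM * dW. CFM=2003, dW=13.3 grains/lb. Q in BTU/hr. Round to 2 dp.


Q = 0.68 * 2003 * 13.3 = 18115.13 BTU/hr

18115.13 BTU/hr


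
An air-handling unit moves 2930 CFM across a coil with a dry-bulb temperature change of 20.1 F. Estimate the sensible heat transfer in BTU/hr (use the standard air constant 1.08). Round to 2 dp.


Q = 1.08 * 2930 * 20.1 = 63604.44 BTU/hr

63604.44 BTU/hr


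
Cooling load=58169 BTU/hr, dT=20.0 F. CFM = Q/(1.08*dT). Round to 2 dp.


CFM = 58169 / (1.08 * 20.0) = 2693.01

2693.01 CFM


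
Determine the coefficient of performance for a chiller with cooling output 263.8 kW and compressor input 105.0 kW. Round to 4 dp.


COP = 263.8 / 105.0 = 2.5124

2.5124


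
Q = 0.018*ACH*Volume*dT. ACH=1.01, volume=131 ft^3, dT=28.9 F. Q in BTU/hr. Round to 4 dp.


Q = 0.018 * 1.01 * 131 * 28.9 = 68.8277 BTU/hr

68.8277 BTU/hr


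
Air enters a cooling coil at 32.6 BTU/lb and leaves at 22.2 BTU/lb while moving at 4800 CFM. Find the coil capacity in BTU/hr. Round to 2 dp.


Q = 4.5 * 4800 * (32.6 - 22.2) = 224640.00 BTU/hr

224640.00 BTU/hr


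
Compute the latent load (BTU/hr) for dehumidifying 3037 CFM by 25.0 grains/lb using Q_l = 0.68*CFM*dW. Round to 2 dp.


Q = 0.68 * 3037 * 25.0 = 51629.00 BTU/hr

51629.00 BTU/hr
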